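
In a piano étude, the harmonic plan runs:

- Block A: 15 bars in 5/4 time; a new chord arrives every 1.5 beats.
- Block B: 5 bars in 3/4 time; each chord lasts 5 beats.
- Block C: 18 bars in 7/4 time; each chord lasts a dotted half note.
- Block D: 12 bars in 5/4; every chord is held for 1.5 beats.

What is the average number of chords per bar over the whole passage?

2.7 chords per bar

A: 15 × 5 = 75 beats ÷ 1.5 = 50 chords.
B: 5 × 3 = 15 beats ÷ 5 = 3 chords.
C: 18 × 7 = 126 beats ÷ 3 = 42 chords.
D: 12 × 5 = 60 beats ÷ 1.5 = 40 chords.
Overall: 135 chords over 50 bars → 135/50 = 2.7 chords per bar.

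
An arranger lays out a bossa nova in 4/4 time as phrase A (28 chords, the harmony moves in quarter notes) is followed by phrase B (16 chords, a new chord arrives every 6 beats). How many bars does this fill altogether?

A: 28 × 1 = 28 beats = 7 bars.
B: 16 × 6 = 96 beats = 24 bars.
Total: 7 + 24 = 31 bars.

31 bars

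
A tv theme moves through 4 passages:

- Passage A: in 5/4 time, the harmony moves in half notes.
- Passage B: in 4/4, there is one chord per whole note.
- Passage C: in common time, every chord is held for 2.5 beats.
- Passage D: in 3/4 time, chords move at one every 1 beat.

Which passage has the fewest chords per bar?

A: 5/2 = 2.5 chords/bar.
B: 4/4 = 1 chord/bar.
C: 4/2.5 = 1.6 chords/bar.
D: 3/1 = 3 chords/bar.
Slowest is B at 1 chords/bar.

Passage B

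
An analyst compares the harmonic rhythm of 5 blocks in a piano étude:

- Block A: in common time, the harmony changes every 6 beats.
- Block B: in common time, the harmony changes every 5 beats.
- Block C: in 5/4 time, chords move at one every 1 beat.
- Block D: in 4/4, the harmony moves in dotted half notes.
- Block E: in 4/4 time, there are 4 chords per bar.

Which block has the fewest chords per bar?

Block A

A: 4/6 = 2/3 chords/bar.
B: 4/5 = 0.8 chords/bar.
C: 5/1 = 5 chords/bar.
D: 4/3 = 4/3 chords/bar.
E: 4/1 = 4 chords/bar.
Slowest is A at 2/3 chords/bar.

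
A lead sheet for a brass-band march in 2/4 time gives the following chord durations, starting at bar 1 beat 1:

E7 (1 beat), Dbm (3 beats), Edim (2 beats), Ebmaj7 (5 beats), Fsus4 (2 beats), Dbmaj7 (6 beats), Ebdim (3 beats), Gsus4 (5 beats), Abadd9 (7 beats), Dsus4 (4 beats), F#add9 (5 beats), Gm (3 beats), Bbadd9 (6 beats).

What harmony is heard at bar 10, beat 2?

Beat 2 of bar 10 is beat (10−1)×2 + 2 = 20 overall.
Running totals: E7 ends at 1, Dbm ends at 4, Edim ends at 6, Ebmaj7 ends at 11, Fsus4 ends at 13, Dbmaj7 ends at 19, Ebdim ends at 22.
Beat 20 falls within Ebdim.

Ebdim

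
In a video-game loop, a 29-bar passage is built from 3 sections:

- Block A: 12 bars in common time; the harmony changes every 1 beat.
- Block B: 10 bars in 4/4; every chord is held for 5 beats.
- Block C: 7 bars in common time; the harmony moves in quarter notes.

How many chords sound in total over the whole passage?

A: 12·4 = 48 beats, 48/1 = 48 chords.
B: 10·4 = 40 beats, 40/5 = 8 chords.
C: 7·4 = 28 beats, 28/1 = 28 chords.
Total: 48 + 8 + 28 = 84.

84 chords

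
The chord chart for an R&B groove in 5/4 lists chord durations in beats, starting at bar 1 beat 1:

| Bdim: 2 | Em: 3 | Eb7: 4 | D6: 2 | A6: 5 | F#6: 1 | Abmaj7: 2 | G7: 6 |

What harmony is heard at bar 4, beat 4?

Beat 4 of bar 4 is beat (4−1)×5 + 4 = 19 overall.
Running totals: Bdim ends at 2, Em ends at 5, Eb7 ends at 9, D6 ends at 11, A6 ends at 16, F#6 ends at 17, Abmaj7 ends at 19.
Beat 19 falls within Abmaj7.

Abmaj7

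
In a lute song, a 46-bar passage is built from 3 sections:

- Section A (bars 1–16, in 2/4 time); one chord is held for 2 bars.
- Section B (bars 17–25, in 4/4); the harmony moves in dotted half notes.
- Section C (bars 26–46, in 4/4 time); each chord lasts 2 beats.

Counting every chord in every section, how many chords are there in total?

62 chords

A has 32 beats and chords last 4 each, so 8 chords.
B has 36 beats and chords last 3 each, so 12 chords.
C has 84 beats and chords last 2 each, so 42 chords.
Total: 8 + 12 + 42 = 62.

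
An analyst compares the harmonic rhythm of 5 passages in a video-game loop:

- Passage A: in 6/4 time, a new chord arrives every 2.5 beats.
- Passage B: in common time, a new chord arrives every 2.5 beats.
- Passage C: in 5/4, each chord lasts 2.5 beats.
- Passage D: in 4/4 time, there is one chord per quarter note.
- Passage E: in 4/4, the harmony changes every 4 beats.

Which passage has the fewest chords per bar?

A: each chord is 2.5 beats in 6/4, so 2.4 per bar.
B: each chord is 2.5 beats in 4/4, so 1.6 per bar.
C: each chord is 2.5 beats in 5/4, so 2 per bar.
D: each chord is 1 beat in 4/4, so 4 per bar.
E: each chord is 4 beats in 4/4, so 1 per bar.
Slowest is E at 1 chords/bar.

Passage E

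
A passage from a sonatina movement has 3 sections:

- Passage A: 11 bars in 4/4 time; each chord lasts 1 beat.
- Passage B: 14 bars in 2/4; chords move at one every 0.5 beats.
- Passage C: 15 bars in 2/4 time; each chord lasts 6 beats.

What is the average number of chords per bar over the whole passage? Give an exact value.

A: 11 × 4 = 44 beats ÷ 1 = 44 chords.
B: 14 × 2 = 28 beats ÷ 0.5 = 56 chords.
C: 15 × 2 = 30 beats ÷ 6 = 5 chords.
Overall: 105 chords over 40 bars → 105/40 = 2.625 chords per bar.

2.625 chords per bar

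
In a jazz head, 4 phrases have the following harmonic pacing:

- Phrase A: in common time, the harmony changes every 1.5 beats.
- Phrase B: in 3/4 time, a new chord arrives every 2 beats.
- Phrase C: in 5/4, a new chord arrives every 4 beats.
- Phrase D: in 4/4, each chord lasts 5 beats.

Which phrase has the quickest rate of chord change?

Phrase A

A: each chord is 1.5 beats in 4/4, so 8/3 per bar.
B: each chord is 2 beats in 3/4, so 1.5 per bar.
C: each chord is 4 beats in 5/4, so 1.25 per bar.
D: each chord is 5 beats in 4/4, so 0.8 per bar.
Fastest is A at 8/3 chords/bar.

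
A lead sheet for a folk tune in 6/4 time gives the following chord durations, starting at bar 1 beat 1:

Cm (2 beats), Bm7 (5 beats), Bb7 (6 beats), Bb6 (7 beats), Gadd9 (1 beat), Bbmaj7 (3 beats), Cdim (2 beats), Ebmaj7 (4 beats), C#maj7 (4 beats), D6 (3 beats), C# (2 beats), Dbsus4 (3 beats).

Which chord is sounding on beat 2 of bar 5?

Cdim

Beat 2 of bar 5 is beat (5−1)×6 + 2 = 26 overall.
Running totals: Cm ends at 2, Bm7 ends at 7, Bb7 ends at 13, Bb6 ends at 20, Gadd9 ends at 21, Bbmaj7 ends at 24, Cdim ends at 26.
Beat 26 falls within Cdim.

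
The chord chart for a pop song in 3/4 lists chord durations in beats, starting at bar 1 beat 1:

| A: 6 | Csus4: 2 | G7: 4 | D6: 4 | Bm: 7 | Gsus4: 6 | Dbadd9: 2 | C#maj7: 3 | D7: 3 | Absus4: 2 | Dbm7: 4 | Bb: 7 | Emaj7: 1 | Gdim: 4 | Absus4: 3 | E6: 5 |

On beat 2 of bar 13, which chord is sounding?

Absus4

Beat 2 of bar 13 is beat (13−1)×3 + 2 = 38 overall.
Running totals: A ends at 6, Csus4 ends at 8, G7 ends at 12, D6 ends at 16, Bm ends at 23, Gsus4 ends at 29, Dbadd9 ends at 31, C#maj7 ends at 34, D7 ends at 37, Absus4 ends at 39.
Beat 38 falls within Absus4.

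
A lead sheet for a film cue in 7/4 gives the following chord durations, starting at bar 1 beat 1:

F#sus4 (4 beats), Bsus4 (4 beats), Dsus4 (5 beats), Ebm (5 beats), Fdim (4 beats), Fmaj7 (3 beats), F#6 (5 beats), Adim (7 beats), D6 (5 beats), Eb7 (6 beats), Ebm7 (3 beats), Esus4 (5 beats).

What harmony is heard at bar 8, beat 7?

Beat 7 of bar 8 is beat (8−1)×7 + 7 = 56 overall.
Running totals: F#sus4 ends at 4, Bsus4 ends at 8, Dsus4 ends at 13, Ebm ends at 18, Fdim ends at 22, Fmaj7 ends at 25, F#6 ends at 30, Adim ends at 37, D6 ends at 42, Eb7 ends at 48, Ebm7 ends at 51, Esus4 ends at 56.
Beat 56 falls within Esus4.

Esus4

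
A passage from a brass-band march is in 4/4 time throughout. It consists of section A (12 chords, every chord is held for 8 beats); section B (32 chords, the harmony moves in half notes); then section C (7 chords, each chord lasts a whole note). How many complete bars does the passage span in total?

A: 12 × 8 = 96 beats = 24 bars.
B: 32 × 2 = 64 beats = 16 bars.
C: 7 × 4 = 28 beats = 7 bars.
Total: 24 + 16 + 7 = 47 bars.

47 bars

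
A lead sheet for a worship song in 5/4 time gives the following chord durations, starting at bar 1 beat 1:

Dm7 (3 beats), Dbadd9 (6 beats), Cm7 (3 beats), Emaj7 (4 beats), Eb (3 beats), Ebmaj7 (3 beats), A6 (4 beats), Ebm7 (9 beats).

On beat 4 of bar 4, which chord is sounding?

Eb

Beat 4 of bar 4 is beat (4−1)×5 + 4 = 19 overall.
Running totals: Dm7 ends at 3, Dbadd9 ends at 9, Cm7 ends at 12, Emaj7 ends at 16, Eb ends at 19.
Beat 19 falls within Eb.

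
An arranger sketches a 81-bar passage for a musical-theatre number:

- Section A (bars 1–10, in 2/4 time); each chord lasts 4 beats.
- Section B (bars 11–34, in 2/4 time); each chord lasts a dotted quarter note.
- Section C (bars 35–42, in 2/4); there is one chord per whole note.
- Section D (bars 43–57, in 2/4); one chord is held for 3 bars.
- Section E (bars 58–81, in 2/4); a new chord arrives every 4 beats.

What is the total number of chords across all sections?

A: 10 bars × 2 beats = 20 beats; 4 beats/chord → 5 chords.
B: 24 bars × 2 beats = 48 beats; 1.5 beats/chord → 32 chords.
C: 8 bars × 2 beats = 16 beats; 4 beats/chord → 4 chords.
D: 15 bars × 2 beats = 30 beats; 6 beats/chord → 5 chords.
E: 24 bars × 2 beats = 48 beats; 4 beats/chord → 12 chords.
Total: 5 + 32 + 4 + 5 + 12 = 58.

58 chords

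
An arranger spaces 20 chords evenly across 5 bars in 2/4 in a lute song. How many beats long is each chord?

0.5 beats

5 bars × 2 beats/bar = 10 beats total.
10 beats ÷ 20 chords = 0.5 beats per chord.
(That is an eighth note.)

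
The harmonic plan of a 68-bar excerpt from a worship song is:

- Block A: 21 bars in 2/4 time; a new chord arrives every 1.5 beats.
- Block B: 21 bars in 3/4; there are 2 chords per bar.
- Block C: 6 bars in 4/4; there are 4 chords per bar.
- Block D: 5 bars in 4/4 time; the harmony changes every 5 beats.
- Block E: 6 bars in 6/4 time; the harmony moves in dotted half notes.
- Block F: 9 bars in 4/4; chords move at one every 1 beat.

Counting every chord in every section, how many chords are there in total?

146 chords

A: 21 bars × 2 beats = 42 beats; 1.5 beats/chord → 28 chords.
B: 21 bars × 3 beats = 63 beats; 1.5 beats/chord → 42 chords.
C: 6 bars × 4 beats = 24 beats; 1 beat/chord → 24 chords.
D: 5 bars × 4 beats = 20 beats; 5 beats/chord → 4 chords.
E: 6 bars × 6 beats = 36 beats; 3 beats/chord → 12 chords.
F: 9 bars × 4 beats = 36 beats; 1 beat/chord → 36 chords.
Total: 28 + 42 + 24 + 4 + 12 + 36 = 146.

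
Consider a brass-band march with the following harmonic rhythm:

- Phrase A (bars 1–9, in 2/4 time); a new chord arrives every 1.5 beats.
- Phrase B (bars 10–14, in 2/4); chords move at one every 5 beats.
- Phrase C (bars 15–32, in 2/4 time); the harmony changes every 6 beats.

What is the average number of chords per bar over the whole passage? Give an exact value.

A: 9 bars of 2 beats is 18 beats; at 1.5 beats each that's 12 chords.
B: 5 bars of 2 beats is 10 beats; at 5 beats each that's 2 chords.
C: 18 bars of 2 beats is 36 beats; at 6 beats each that's 6 chords.
Overall: 20 chords over 32 bars → 20/32 = 0.625 chords per bar.

0.625 chords per bar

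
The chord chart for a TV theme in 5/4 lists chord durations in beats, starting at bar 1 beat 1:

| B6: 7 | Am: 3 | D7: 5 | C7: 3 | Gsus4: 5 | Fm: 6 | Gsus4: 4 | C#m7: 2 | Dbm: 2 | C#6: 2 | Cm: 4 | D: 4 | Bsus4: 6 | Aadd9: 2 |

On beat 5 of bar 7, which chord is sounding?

C#m7

Beat 5 of bar 7 is beat (7−1)×5 + 5 = 35 overall.
Running totals: B6 ends at 7, Am ends at 10, D7 ends at 15, C7 ends at 18, Gsus4 ends at 23, Fm ends at 29, Gsus4 ends at 33, C#m7 ends at 35.
Beat 35 falls within C#m7.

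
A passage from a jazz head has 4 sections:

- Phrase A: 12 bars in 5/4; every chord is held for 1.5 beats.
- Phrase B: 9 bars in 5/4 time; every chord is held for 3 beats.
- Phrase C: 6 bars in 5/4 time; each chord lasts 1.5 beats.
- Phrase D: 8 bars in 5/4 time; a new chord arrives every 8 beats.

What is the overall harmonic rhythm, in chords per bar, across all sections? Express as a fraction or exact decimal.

A: 12 × 5 = 60 beats ÷ 1.5 = 40 chords.
B: 9 × 5 = 45 beats ÷ 3 = 15 chords.
C: 6 × 5 = 30 beats ÷ 1.5 = 20 chords.
D: 8 × 5 = 40 beats ÷ 8 = 5 chords.
Overall: 80 chords over 35 bars → 80/35 = 16/7 chords per bar.

16/7 chords per bar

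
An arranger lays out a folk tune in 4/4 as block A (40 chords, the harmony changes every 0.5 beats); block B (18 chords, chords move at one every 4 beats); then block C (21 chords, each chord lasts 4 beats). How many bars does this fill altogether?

A: 40 × 0.5 = 20 beats = 5 bars.
B: 18 × 4 = 72 beats = 18 bars.
C: 21 × 4 = 84 beats = 21 bars.
Total: 5 + 18 + 21 = 44 bars.

44 bars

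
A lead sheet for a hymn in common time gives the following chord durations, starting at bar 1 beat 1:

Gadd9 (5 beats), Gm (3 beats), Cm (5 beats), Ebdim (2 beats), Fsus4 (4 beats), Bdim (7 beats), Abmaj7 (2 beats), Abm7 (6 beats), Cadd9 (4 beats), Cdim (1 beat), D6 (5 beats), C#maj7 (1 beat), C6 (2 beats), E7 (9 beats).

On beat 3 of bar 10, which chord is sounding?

Beat 3 of bar 10 is beat (10−1)×4 + 3 = 39 overall.
Running totals: Gadd9 ends at 5, Gm ends at 8, Cm ends at 13, Ebdim ends at 15, Fsus4 ends at 19, Bdim ends at 26, Abmaj7 ends at 28, Abm7 ends at 34, Cadd9 ends at 38, Cdim ends at 39.
Beat 39 falls within Cdim.

Cdim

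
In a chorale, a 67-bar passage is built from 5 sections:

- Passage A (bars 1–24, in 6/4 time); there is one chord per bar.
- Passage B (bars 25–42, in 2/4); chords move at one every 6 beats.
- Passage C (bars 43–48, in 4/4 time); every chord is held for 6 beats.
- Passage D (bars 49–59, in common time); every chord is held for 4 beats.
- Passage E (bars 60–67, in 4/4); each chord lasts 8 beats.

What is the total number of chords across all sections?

49 chords

A has 144 beats and chords last 6 each, so 24 chords.
B has 36 beats and chords last 6 each, so 6 chords.
C has 24 beats and chords last 6 each, so 4 chords.
D has 44 beats and chords last 4 each, so 11 chords.
E has 32 beats and chords last 8 each, so 4 chords.
Total: 24 + 6 + 4 + 11 + 4 = 49.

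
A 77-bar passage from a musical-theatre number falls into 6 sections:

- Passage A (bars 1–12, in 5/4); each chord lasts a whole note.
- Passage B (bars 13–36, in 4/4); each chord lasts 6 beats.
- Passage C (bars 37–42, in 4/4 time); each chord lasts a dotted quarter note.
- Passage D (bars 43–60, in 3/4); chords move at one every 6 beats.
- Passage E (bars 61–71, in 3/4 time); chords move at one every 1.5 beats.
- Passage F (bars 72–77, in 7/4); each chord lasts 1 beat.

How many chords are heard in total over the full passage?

A has 60 beats and chords last 4 each, so 15 chords.
B has 96 beats and chords last 6 each, so 16 chords.
C has 24 beats and chords last 1.5 each, so 16 chords.
D has 54 beats and chords last 6 each, so 9 chords.
E has 33 beats and chords last 1.5 each, so 22 chords.
F has 42 beats and chords last 1 each, so 42 chords.
Total: 15 + 16 + 16 + 9 + 22 + 42 = 120.

120 chords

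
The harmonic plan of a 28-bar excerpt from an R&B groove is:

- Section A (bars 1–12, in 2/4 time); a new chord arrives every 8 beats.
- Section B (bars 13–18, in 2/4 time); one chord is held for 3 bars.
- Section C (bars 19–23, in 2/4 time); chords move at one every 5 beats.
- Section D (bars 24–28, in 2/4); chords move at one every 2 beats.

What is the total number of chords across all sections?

A: 12·2 = 24 beats, 24/8 = 3 chords.
B: 6·2 = 12 beats, 12/6 = 2 chords.
C: 5·2 = 10 beats, 10/5 = 2 chords.
D: 5·2 = 10 beats, 10/2 = 5 chords.
Total: 3 + 2 + 2 + 5 = 12.

12 chords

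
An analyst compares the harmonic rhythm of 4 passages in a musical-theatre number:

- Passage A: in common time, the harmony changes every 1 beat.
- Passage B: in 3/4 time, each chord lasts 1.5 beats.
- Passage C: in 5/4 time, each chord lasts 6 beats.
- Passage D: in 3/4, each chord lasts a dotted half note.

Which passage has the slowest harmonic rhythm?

Passage C

A: 4 beats/bar ÷ 1 beat/chord = 4 chords/bar.
B: 3 beats/bar ÷ 1.5 beats/chord = 2 chords/bar.
C: 5 beats/bar ÷ 6 beats/chord = 5/6 chords/bar.
D: 3 beats/bar ÷ 3 beats/chord = 1 chord/bar.
Slowest is C at 5/6 chords/bar.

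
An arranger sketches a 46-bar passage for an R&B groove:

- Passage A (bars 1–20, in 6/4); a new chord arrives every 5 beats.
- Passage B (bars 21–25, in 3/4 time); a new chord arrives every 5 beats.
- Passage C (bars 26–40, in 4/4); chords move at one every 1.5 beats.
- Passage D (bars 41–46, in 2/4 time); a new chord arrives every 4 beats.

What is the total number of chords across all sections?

70 chords

A: 20·6 = 120 beats, 120/5 = 24 chords.
B: 5·3 = 15 beats, 15/5 = 3 chords.
C: 15·4 = 60 beats, 60/1.5 = 40 chords.
D: 6·2 = 12 beats, 12/4 = 3 chords.
Total: 24 + 3 + 40 + 3 = 70.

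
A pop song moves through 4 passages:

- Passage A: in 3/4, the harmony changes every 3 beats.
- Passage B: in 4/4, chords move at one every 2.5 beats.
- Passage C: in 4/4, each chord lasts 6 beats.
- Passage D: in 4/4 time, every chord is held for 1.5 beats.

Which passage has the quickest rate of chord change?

A: 3 beats/bar ÷ 3 beats/chord = 1 chord/bar.
B: 4 beats/bar ÷ 2.5 beats/chord = 1.6 chords/bar.
C: 4 beats/bar ÷ 6 beats/chord = 2/3 chords/bar.
D: 4 beats/bar ÷ 1.5 beats/chord = 8/3 chords/bar.
Fastest is D at 8/3 chords/bar.

Passage D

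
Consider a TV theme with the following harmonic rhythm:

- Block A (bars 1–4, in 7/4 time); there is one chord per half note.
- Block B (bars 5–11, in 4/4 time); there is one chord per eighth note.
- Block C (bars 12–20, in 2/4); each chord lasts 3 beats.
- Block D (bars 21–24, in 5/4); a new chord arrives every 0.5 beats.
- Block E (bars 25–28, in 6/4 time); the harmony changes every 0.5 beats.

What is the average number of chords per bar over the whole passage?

A: 4 bars of 7 beats is 28 beats; at 2 beats each that's 14 chords.
B: 7 bars of 4 beats is 28 beats; at 0.5 beats each that's 56 chords.
C: 9 bars of 2 beats is 18 beats; at 3 beats each that's 6 chords.
D: 4 bars of 5 beats is 20 beats; at 0.5 beats each that's 40 chords.
E: 4 bars of 6 beats is 24 beats; at 0.5 beats each that's 48 chords.
Overall: 164 chords over 28 bars → 164/28 = 41/7 chords per bar.

41/7 chords per bar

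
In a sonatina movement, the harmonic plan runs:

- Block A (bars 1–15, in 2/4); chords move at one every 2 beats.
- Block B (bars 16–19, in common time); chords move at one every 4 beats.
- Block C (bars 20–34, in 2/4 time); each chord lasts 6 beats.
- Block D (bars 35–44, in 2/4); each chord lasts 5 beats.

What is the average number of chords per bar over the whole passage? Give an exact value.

7/11 chords per bar

A: 15 × 2 = 30 beats ÷ 2 = 15 chords.
B: 4 × 4 = 16 beats ÷ 4 = 4 chords.
C: 15 × 2 = 30 beats ÷ 6 = 5 chords.
D: 10 × 2 = 20 beats ÷ 5 = 4 chords.
Overall: 28 chords over 44 bars → 28/44 = 7/11 chords per bar.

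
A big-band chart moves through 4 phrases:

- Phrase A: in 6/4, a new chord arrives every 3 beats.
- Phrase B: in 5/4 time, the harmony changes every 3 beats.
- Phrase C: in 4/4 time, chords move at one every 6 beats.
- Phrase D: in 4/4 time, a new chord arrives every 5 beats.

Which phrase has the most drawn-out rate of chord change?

Phrase C

A: 6 beats/bar ÷ 3 beats/chord = 2 chords/bar.
B: 5 beats/bar ÷ 3 beats/chord = 5/3 chords/bar.
C: 4 beats/bar ÷ 6 beats/chord = 2/3 chords/bar.
D: 4 beats/bar ÷ 5 beats/chord = 0.8 chords/bar.
Slowest is C at 2/3 chords/bar.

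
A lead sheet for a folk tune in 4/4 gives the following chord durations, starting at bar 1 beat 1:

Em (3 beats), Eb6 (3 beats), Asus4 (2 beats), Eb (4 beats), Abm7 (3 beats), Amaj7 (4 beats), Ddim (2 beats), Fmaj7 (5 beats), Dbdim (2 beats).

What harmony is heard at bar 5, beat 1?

Amaj7

Beat 1 of bar 5 is beat (5−1)×4 + 1 = 17 overall.
Running totals: Em ends at 3, Eb6 ends at 6, Asus4 ends at 8, Eb ends at 12, Abm7 ends at 15, Amaj7 ends at 19.
Beat 17 falls within Amaj7.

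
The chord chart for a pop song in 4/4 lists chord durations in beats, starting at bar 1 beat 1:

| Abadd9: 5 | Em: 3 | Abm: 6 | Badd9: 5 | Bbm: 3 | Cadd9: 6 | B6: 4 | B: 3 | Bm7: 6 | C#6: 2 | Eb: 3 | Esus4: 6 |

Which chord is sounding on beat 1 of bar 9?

B

Beat 1 of bar 9 is beat (9−1)×4 + 1 = 33 overall.
Running totals: Abadd9 ends at 5, Em ends at 8, Abm ends at 14, Badd9 ends at 19, Bbm ends at 22, Cadd9 ends at 28, B6 ends at 32, B ends at 35.
Beat 33 falls within B.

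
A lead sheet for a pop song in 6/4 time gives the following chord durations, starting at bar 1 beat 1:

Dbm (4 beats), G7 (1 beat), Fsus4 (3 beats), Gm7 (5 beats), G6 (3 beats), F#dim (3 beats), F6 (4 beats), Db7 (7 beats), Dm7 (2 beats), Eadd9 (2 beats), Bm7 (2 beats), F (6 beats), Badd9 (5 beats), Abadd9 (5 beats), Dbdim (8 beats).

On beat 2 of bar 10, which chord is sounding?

Dbdim

Beat 2 of bar 10 is beat (10−1)×6 + 2 = 56 overall.
Running totals: Dbm ends at 4, G7 ends at 5, Fsus4 ends at 8, Gm7 ends at 13, G6 ends at 16, F#dim ends at 19, F6 ends at 23, Db7 ends at 30, Dm7 ends at 32, Eadd9 ends at 34, Bm7 ends at 36, F ends at 42, Badd9 ends at 47, Abadd9 ends at 52, Dbdim ends at 60.
Beat 56 falls within Dbdim.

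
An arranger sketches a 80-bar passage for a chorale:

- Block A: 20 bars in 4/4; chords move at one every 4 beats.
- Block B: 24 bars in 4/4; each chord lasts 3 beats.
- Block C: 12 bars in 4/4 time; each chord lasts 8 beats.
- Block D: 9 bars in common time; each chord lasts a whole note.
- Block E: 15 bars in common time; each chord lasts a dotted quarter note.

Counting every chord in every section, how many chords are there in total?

107 chords

A has 80 beats and chords last 4 each, so 20 chords.
B has 96 beats and chords last 3 each, so 32 chords.
C has 48 beats and chords last 8 each, so 6 chords.
D has 36 beats and chords last 4 each, so 9 chords.
E has 60 beats and chords last 1.5 each, so 40 chords.
Total: 20 + 32 + 6 + 9 + 40 = 107.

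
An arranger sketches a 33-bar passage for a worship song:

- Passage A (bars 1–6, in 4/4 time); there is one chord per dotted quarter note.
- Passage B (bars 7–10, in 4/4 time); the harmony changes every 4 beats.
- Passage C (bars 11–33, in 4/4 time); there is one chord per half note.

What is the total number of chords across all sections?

A has 24 beats and chords last 1.5 each, so 16 chords.
B has 16 beats and chords last 4 each, so 4 chords.
C has 92 beats and chords last 2 each, so 46 chords.
Total: 16 + 4 + 46 = 66.

66 chords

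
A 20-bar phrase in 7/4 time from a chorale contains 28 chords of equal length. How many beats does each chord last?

5 beats

20 bars × 7 beats/bar = 140 beats total.
140 beats ÷ 28 chords = 5 beats per chord.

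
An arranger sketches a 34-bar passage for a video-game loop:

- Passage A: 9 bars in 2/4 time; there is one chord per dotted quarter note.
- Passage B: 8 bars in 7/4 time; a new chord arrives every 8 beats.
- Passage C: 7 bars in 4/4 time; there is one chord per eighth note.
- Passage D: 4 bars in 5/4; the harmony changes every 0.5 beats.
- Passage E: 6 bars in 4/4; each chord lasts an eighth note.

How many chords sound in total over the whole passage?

163 chords

A: 9 bars × 2 beats = 18 beats; 1.5 beats/chord → 12 chords.
B: 8 bars × 7 beats = 56 beats; 8 beats/chord → 7 chords.
C: 7 bars × 4 beats = 28 beats; 0.5 beats/chord → 56 chords.
D: 4 bars × 5 beats = 20 beats; 0.5 beats/chord → 40 chords.
E: 6 bars × 4 beats = 24 beats; 0.5 beats/chord → 48 chords.
Total: 12 + 7 + 56 + 40 + 48 = 163.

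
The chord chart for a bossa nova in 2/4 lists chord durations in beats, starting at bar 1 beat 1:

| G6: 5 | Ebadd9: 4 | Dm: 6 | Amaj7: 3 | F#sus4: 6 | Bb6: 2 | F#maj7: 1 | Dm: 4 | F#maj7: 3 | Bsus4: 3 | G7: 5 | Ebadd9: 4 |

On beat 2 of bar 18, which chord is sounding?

Beat 2 of bar 18 is beat (18−1)×2 + 2 = 36 overall.
Running totals: G6 ends at 5, Ebadd9 ends at 9, Dm ends at 15, Amaj7 ends at 18, F#sus4 ends at 24, Bb6 ends at 26, F#maj7 ends at 27, Dm ends at 31, F#maj7 ends at 34, Bsus4 ends at 37.
Beat 36 falls within Bsus4.

Bsus4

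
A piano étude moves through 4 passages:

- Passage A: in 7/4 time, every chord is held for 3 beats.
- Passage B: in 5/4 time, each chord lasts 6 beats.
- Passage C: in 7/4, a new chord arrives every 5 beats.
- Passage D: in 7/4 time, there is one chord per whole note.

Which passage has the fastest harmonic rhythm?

A: 7/3 = 7/3 chords/bar.
B: 5/6 = 5/6 chords/bar.
C: 7/5 = 1.4 chords/bar.
D: 7/4 = 1.75 chords/bar.
Fastest is A at 7/3 chords/bar.

Passage A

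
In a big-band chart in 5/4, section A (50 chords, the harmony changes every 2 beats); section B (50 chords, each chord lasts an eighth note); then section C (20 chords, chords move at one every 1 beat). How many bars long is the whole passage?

29 bars

A: 50 × 2 = 100 beats = 20 bars.
B: 50 × 0.5 = 25 beats = 5 bars.
C: 20 × 1 = 20 beats = 4 bars.
Total: 20 + 5 + 4 = 29 bars.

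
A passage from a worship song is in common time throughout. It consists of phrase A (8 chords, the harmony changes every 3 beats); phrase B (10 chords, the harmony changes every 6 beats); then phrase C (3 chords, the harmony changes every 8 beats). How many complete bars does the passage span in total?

A: 8 × 3 = 24 beats = 6 bars.
B: 10 × 6 = 60 beats = 15 bars.
C: 3 × 8 = 24 beats = 6 bars.
Total: 6 + 15 + 6 = 27 bars.

27 bars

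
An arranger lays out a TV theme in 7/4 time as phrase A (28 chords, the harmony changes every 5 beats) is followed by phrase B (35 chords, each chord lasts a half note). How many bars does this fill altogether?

30 bars

A: 28 × 5 = 140 beats = 20 bars.
B: 35 × 2 = 70 beats = 10 bars.
Total: 20 + 10 = 30 bars.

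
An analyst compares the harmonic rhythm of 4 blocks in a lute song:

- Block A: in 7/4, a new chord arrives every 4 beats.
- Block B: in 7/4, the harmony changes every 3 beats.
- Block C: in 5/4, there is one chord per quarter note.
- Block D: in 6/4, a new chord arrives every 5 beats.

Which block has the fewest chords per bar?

A: 7/4 = 1.75 chords/bar.
B: 7/3 = 7/3 chords/bar.
C: 5/1 = 5 chords/bar.
D: 6/5 = 1.2 chords/bar.
Slowest is D at 1.2 chords/bar.

Block D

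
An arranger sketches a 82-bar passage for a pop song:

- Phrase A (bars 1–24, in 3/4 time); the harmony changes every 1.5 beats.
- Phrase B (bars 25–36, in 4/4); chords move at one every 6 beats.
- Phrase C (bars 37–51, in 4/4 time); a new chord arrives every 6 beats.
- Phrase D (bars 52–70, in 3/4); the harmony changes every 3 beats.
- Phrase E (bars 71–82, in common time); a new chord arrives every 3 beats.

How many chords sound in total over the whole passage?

A: 24·3 = 72 beats, 72/1.5 = 48 chords.
B: 12·4 = 48 beats, 48/6 = 8 chords.
C: 15·4 = 60 beats, 60/6 = 10 chords.
D: 19·3 = 57 beats, 57/3 = 19 chords.
E: 12·4 = 48 beats, 48/3 = 16 chords.
Total: 48 + 8 + 10 + 19 + 16 = 101.

101 chords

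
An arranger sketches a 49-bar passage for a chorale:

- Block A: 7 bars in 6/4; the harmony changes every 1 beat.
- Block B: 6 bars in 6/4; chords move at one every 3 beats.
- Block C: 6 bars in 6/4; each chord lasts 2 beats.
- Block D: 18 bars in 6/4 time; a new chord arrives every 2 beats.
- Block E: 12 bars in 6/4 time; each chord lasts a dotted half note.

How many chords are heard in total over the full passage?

150 chords

A: 7·6 = 42 beats, 42/1 = 42 chords.
B: 6·6 = 36 beats, 36/3 = 12 chords.
C: 6·6 = 36 beats, 36/2 = 18 chords.
D: 18·6 = 108 beats, 108/2 = 54 chords.
E: 12·6 = 72 beats, 72/3 = 24 chords.
Total: 42 + 12 + 18 + 54 + 24 = 150.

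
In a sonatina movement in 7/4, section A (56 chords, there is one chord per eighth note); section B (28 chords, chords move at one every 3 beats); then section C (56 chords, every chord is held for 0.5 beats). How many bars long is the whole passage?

20 bars

A: 56 × 0.5 = 28 beats = 4 bars.
B: 28 × 3 = 84 beats = 12 bars.
C: 56 × 0.5 = 28 beats = 4 bars.
Total: 4 + 12 + 4 = 20 bars.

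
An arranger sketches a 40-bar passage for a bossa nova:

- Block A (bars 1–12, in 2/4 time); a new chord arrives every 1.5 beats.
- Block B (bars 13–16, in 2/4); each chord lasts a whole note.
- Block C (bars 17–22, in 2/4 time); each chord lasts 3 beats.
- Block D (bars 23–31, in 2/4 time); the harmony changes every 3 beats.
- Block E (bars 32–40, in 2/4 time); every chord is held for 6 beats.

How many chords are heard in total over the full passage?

A: 12·2 = 24 beats, 24/1.5 = 16 chords.
B: 4·2 = 8 beats, 8/4 = 2 chords.
C: 6·2 = 12 beats, 12/3 = 4 chords.
D: 9·2 = 18 beats, 18/3 = 6 chords.
E: 9·2 = 18 beats, 18/6 = 3 chords.
Total: 16 + 2 + 4 + 6 + 3 = 31.

31 chords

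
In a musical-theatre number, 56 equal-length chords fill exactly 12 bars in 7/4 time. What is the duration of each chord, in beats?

12 bars × 7 beats/bar = 84 beats total.
84 beats ÷ 56 chords = 1.5 beats per chord.
(That is a dotted quarter note.)

1.5 beats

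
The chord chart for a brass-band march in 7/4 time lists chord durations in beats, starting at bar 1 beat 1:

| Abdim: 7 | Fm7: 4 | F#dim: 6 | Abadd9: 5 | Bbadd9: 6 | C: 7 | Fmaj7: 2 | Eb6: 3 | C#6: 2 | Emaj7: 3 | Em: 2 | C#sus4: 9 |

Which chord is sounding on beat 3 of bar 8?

C#sus4

Beat 3 of bar 8 is beat (8−1)×7 + 3 = 52 overall.
Running totals: Abdim ends at 7, Fm7 ends at 11, F#dim ends at 17, Abadd9 ends at 22, Bbadd9 ends at 28, C ends at 35, Fmaj7 ends at 37, Eb6 ends at 40, C#6 ends at 42, Emaj7 ends at 45, Em ends at 47, C#sus4 ends at 56.
Beat 52 falls within C#sus4.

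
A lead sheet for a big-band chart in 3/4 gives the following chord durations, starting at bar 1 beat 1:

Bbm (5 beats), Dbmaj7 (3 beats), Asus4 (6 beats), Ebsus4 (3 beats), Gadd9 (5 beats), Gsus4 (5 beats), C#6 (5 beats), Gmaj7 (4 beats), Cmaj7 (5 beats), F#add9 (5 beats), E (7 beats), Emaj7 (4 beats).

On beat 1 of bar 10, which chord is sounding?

C#6

Beat 1 of bar 10 is beat (10−1)×3 + 1 = 28 overall.
Running totals: Bbm ends at 5, Dbmaj7 ends at 8, Asus4 ends at 14, Ebsus4 ends at 17, Gadd9 ends at 22, Gsus4 ends at 27, C#6 ends at 32.
Beat 28 falls within C#6.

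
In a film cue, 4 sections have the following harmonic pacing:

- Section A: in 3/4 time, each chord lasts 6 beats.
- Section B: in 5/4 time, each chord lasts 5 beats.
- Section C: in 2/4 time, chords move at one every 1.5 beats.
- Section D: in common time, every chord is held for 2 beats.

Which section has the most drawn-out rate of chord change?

A: each chord is 6 beats in 3/4, so 0.5 per bar.
B: each chord is 5 beats in 5/4, so 1 per bar.
C: each chord is 1.5 beats in 2/4, so 4/3 per bar.
D: each chord is 2 beats in 4/4, so 2 per bar.
Slowest is A at 0.5 chords/bar.

Section A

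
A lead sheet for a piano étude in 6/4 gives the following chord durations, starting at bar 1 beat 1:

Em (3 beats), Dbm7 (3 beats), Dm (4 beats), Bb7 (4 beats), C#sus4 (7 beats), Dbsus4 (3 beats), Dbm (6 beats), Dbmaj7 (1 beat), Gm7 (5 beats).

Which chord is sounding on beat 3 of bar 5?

Beat 3 of bar 5 is beat (5−1)×6 + 3 = 27 overall.
Running totals: Em ends at 3, Dbm7 ends at 6, Dm ends at 10, Bb7 ends at 14, C#sus4 ends at 21, Dbsus4 ends at 24, Dbm ends at 30.
Beat 27 falls within Dbm.

Dbm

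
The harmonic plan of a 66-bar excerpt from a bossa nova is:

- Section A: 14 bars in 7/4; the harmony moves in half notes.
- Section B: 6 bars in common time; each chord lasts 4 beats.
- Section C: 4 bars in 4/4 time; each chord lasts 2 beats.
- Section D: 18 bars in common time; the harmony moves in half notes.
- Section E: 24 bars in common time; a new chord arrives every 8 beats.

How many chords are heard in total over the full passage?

111 chords

A: 14 bars × 7 beats = 98 beats; 2 beats/chord → 49 chords.
B: 6 bars × 4 beats = 24 beats; 4 beats/chord → 6 chords.
C: 4 bars × 4 beats = 16 beats; 2 beats/chord → 8 chords.
D: 18 bars × 4 beats = 72 beats; 2 beats/chord → 36 chords.
E: 24 bars × 4 beats = 96 beats; 8 beats/chord → 12 chords.
Total: 49 + 6 + 8 + 36 + 12 = 111.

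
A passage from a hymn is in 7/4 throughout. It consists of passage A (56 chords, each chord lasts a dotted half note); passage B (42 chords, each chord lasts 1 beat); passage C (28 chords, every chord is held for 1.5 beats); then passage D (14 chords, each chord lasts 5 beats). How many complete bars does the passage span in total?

46 bars

A: 56 × 3 = 168 beats = 24 bars.
B: 42 × 1 = 42 beats = 6 bars.
C: 28 × 1.5 = 42 beats = 6 bars.
D: 14 × 5 = 70 beats = 10 bars.
Total: 24 + 6 + 6 + 10 = 46 bars.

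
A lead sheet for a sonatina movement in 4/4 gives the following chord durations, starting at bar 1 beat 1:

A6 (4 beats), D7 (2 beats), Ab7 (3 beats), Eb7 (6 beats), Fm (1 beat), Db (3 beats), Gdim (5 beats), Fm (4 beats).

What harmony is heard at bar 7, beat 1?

Beat 1 of bar 7 is beat (7−1)×4 + 1 = 25 overall.
Running totals: A6 ends at 4, D7 ends at 6, Ab7 ends at 9, Eb7 ends at 15, Fm ends at 16, Db ends at 19, Gdim ends at 24, Fm ends at 28.
Beat 25 falls within Fm.

Fm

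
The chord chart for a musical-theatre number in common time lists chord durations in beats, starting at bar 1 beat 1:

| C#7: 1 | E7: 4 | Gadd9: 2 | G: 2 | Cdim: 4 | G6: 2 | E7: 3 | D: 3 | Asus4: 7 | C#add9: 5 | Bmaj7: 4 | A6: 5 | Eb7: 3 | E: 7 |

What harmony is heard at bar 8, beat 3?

Beat 3 of bar 8 is beat (8−1)×4 + 3 = 31 overall.
Running totals: C#7 ends at 1, E7 ends at 5, Gadd9 ends at 7, G ends at 9, Cdim ends at 13, G6 ends at 15, E7 ends at 18, D ends at 21, Asus4 ends at 28, C#add9 ends at 33.
Beat 31 falls within C#add9.

C#add9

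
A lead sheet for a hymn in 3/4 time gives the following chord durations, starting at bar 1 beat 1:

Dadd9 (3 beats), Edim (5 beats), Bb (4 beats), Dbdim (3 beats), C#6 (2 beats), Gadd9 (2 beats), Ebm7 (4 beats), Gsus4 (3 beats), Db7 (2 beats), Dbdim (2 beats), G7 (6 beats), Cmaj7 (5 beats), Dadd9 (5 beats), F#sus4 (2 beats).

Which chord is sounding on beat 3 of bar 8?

Beat 3 of bar 8 is beat (8−1)×3 + 3 = 24 overall.
Running totals: Dadd9 ends at 3, Edim ends at 8, Bb ends at 12, Dbdim ends at 15, C#6 ends at 17, Gadd9 ends at 19, Ebm7 ends at 23, Gsus4 ends at 26.
Beat 24 falls within Gsus4.

Gsus4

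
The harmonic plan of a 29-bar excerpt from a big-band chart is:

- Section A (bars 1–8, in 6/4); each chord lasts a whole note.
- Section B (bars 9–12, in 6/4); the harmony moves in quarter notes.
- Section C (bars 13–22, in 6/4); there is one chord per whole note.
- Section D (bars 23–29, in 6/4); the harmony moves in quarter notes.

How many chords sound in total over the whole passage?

93 chords

A has 48 beats and chords last 4 each, so 12 chords.
B has 24 beats and chords last 1 each, so 24 chords.
C has 60 beats and chords last 4 each, so 15 chords.
D has 42 beats and chords last 1 each, so 42 chords.
Total: 12 + 24 + 15 + 42 = 93.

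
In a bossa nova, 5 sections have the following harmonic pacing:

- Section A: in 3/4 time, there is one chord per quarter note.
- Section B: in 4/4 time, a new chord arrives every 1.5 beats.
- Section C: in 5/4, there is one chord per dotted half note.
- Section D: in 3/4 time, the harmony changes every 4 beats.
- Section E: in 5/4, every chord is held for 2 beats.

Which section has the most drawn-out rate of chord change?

A: 3/1 = 3 chords/bar.
B: 4/1.5 = 8/3 chords/bar.
C: 5/3 = 5/3 chords/bar.
D: 3/4 = 0.75 chords/bar.
E: 5/2 = 2.5 chords/bar.
Slowest is D at 0.75 chords/bar.

Section D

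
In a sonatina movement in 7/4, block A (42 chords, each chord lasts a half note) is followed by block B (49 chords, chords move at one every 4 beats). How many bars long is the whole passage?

A: 42 × 2 = 84 beats = 12 bars.
B: 49 × 4 = 196 beats = 28 bars.
Total: 12 + 28 = 40 bars.

40 bars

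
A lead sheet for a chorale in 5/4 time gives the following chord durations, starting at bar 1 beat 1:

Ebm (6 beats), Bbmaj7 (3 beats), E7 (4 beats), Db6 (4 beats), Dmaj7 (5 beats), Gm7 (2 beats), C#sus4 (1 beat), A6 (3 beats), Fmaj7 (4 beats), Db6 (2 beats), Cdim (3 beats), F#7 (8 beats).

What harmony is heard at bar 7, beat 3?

Beat 3 of bar 7 is beat (7−1)×5 + 3 = 33 overall.
Running totals: Ebm ends at 6, Bbmaj7 ends at 9, E7 ends at 13, Db6 ends at 17, Dmaj7 ends at 22, Gm7 ends at 24, C#sus4 ends at 25, A6 ends at 28, Fmaj7 ends at 32, Db6 ends at 34.
Beat 33 falls within Db6.

Db6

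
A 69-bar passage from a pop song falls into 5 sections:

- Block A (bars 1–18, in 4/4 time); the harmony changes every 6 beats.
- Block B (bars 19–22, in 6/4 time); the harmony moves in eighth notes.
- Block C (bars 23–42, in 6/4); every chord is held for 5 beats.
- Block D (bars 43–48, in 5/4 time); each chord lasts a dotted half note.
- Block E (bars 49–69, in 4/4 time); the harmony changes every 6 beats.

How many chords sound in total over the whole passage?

A has 72 beats and chords last 6 each, so 12 chords.
B has 24 beats and chords last 0.5 each, so 48 chords.
C has 120 beats and chords last 5 each, so 24 chords.
D has 30 beats and chords last 3 each, so 10 chords.
E has 84 beats and chords last 6 each, so 14 chords.
Total: 12 + 48 + 24 + 10 + 14 = 108.

108 chords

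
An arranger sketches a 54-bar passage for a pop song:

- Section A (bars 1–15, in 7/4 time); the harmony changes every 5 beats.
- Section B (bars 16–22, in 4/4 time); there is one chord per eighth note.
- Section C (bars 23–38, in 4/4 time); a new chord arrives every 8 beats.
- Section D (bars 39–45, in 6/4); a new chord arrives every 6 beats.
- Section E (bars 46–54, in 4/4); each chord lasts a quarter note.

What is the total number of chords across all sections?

128 chords

A: 15·7 = 105 beats, 105/5 = 21 chords.
B: 7·4 = 28 beats, 28/0.5 = 56 chords.
C: 16·4 = 64 beats, 64/8 = 8 chords.
D: 7·6 = 42 beats, 42/6 = 7 chords.
E: 9·4 = 36 beats, 36/1 = 36 chords.
Total: 21 + 56 + 8 + 7 + 36 = 128.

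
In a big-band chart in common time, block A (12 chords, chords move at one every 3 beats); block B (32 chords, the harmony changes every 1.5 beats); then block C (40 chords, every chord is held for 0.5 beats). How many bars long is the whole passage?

26 bars

A: 12 × 3 = 36 beats = 9 bars.
B: 32 × 1.5 = 48 beats = 12 bars.
C: 40 × 0.5 = 20 beats = 5 bars.
Total: 9 + 12 + 5 = 26 bars.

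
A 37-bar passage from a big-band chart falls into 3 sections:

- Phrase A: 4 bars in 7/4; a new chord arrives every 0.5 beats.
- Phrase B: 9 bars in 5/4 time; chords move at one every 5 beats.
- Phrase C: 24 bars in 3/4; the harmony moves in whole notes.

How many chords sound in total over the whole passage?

A: 4 bars × 7 beats = 28 beats; 0.5 beats/chord → 56 chords.
B: 9 bars × 5 beats = 45 beats; 5 beats/chord → 9 chords.
C: 24 bars × 3 beats = 72 beats; 4 beats/chord → 18 chords.
Total: 56 + 9 + 18 = 83.

83 chords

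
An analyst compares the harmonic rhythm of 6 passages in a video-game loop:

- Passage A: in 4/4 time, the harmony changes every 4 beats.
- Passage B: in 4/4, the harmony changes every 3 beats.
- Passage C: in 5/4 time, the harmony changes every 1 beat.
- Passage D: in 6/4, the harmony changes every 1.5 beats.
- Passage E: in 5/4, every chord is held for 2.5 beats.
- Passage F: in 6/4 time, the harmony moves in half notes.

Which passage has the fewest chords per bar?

A: 4 beats/bar ÷ 4 beats/chord = 1 chord/bar.
B: 4 beats/bar ÷ 3 beats/chord = 4/3 chords/bar.
C: 5 beats/bar ÷ 1 beat/chord = 5 chords/bar.
D: 6 beats/bar ÷ 1.5 beats/chord = 4 chords/bar.
E: 5 beats/bar ÷ 2.5 beats/chord = 2 chords/bar.
F: 6 beats/bar ÷ 2 beats/chord = 3 chords/bar.
Slowest is A at 1 chords/bar.

Passage A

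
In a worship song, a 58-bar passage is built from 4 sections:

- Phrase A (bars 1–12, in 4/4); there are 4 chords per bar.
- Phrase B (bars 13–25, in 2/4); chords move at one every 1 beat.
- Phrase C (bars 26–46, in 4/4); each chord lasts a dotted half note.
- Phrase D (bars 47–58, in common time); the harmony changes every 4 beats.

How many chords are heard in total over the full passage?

114 chords

A has 48 beats and chords last 1 each, so 48 chords.
B has 26 beats and chords last 1 each, so 26 chords.
C has 84 beats and chords last 3 each, so 28 chords.
D has 48 beats and chords last 4 each, so 12 chords.
Total: 48 + 26 + 28 + 12 = 114.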